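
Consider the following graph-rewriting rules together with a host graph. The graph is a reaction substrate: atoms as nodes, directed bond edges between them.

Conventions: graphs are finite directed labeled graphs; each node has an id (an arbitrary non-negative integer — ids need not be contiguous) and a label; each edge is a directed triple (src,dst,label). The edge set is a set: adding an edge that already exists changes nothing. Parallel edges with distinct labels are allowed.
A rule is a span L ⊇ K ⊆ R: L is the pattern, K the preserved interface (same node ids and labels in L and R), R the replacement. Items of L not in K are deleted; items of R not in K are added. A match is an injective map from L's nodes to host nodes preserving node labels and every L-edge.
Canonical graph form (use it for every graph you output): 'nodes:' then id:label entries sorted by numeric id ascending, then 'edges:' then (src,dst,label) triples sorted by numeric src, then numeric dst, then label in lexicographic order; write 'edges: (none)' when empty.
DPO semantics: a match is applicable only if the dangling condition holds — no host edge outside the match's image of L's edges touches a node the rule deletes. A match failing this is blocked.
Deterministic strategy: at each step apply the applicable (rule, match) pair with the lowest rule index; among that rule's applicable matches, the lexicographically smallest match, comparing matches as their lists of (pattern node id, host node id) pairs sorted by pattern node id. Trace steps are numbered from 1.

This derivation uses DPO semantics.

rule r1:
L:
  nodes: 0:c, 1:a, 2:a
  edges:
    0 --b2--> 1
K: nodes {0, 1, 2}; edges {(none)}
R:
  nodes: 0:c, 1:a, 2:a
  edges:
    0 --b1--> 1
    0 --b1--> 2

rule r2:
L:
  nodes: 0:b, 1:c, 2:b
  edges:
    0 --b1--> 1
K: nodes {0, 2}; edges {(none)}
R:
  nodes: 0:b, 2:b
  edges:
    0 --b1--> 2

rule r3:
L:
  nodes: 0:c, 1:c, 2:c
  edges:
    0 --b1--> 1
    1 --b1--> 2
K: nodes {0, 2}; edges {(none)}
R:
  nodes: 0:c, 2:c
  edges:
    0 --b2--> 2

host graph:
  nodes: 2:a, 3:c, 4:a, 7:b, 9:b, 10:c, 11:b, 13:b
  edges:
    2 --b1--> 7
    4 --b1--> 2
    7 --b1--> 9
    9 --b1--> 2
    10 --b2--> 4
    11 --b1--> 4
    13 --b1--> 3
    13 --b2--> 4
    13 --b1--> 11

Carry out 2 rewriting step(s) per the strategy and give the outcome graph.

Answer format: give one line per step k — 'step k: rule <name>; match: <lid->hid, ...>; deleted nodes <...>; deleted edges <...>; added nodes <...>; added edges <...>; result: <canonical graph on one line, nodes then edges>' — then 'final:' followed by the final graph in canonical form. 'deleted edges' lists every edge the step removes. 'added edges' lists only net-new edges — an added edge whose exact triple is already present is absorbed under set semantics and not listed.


step 1: rule r1; match: 0->10, 1->4, 2->2; deleted nodes (none); deleted edges (10,4,b2); added nodes (none); added edges (10,2,b1); (10,4,b1); result: nodes: 2:a, 3:c, 4:a, 7:b, 9:b, 10:c, 11:b, 13:b edges: (2,7,b1); (4,2,b1); (7,9,b1); (9,2,b1); (10,2,b1); (10,4,b1); (11,4,b1); (13,3,b1); (13,4,b2); (13,11,b1)
step 2: rule r2; match: 0->13, 1->3, 2->7; deleted nodes 3; deleted edges (13,3,b1); added nodes (none); added edges (13,7,b1); result: nodes: 2:a, 4:a, 7:b, 9:b, 10:c, 11:b, 13:b edges: (2,7,b1); (4,2,b1); (7,9,b1); (9,2,b1); (10,2,b1); (10,4,b1); (11,4,b1); (13,4,b2); (13,7,b1); (13,11,b1)
final:
nodes: 2:a, 4:a, 7:b, 9:b, 10:c, 11:b, 13:b
edges: (2,7,b1); (4,2,b1); (7,9,b1); (9,2,b1); (10,2,b1); (10,4,b1); (11,4,b1); (13,4,b2); (13,7,b1); (13,11,b1)


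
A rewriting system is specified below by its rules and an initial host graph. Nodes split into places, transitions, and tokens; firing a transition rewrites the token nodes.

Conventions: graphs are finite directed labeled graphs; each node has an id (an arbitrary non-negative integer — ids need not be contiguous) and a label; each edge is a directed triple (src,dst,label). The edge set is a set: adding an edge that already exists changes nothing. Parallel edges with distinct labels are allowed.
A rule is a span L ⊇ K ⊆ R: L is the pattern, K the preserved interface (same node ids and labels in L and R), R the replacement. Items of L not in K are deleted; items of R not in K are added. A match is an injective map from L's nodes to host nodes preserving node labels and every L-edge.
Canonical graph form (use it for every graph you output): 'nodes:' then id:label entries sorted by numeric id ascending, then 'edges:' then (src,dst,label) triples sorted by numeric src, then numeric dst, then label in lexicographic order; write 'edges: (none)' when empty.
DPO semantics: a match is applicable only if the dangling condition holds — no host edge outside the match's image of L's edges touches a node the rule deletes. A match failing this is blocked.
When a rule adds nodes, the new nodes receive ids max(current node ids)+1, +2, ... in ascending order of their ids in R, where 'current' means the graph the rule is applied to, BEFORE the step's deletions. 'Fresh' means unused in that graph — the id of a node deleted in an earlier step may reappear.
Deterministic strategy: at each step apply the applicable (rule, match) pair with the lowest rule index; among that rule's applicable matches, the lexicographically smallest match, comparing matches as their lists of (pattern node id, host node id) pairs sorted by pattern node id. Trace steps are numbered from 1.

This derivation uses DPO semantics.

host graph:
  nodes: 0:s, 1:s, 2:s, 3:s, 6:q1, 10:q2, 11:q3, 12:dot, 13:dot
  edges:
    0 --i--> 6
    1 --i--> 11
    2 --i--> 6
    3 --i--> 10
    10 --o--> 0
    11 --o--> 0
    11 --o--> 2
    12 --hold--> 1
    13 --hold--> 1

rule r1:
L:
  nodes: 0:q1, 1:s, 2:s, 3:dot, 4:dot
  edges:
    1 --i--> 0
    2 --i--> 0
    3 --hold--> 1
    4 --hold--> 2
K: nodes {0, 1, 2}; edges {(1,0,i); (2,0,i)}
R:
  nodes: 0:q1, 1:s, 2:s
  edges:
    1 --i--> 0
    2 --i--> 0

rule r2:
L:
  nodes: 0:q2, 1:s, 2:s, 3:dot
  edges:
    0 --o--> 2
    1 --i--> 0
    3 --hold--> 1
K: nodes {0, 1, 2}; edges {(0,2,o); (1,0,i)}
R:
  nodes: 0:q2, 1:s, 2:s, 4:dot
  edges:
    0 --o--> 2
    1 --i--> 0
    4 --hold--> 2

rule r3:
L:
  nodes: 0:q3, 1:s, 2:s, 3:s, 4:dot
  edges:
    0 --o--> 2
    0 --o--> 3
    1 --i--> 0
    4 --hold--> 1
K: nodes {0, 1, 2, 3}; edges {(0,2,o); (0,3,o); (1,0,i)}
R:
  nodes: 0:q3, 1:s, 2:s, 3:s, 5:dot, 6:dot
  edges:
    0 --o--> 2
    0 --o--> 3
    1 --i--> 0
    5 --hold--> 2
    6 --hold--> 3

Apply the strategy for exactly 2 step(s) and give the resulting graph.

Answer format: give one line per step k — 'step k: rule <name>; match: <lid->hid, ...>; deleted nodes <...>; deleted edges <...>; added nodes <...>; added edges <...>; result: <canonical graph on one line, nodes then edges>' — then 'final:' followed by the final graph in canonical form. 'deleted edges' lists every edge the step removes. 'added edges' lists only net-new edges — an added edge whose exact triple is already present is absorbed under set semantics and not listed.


step 1: rule r3; match: 0->11, 1->1, 2->0, 3->2, 4->12; deleted nodes 12; deleted edges (12,1,hold); added nodes 14, 15; added edges (14,0,hold); (15,2,hold); result: nodes: 0:s, 1:s, 2:s, 3:s, 6:q1, 10:q2, 11:q3, 13:dot, 14:dot, 15:dot edges: (0,6,i); (1,11,i); (2,6,i); (3,10,i); (10,0,o); (11,0,o); (11,2,o); (13,1,hold); (14,0,hold); (15,2,hold)
step 2: rule r1; match: 0->6, 1->0, 2->2, 3->14, 4->15; deleted nodes 14, 15; deleted edges (14,0,hold); (15,2,hold); added nodes (none); added edges (none); result: nodes: 0:s, 1:s, 2:s, 3:s, 6:q1, 10:q2, 11:q3, 13:dot edges: (0,6,i); (1,11,i); (2,6,i); (3,10,i); (10,0,o); (11,0,o); (11,2,o); (13,1,hold)
final:
nodes: 0:s, 1:s, 2:s, 3:s, 6:q1, 10:q2, 11:q3, 13:dot
edges: (0,6,i); (1,11,i); (2,6,i); (3,10,i); (10,0,o); (11,0,o); (11,2,o); (13,1,hold)


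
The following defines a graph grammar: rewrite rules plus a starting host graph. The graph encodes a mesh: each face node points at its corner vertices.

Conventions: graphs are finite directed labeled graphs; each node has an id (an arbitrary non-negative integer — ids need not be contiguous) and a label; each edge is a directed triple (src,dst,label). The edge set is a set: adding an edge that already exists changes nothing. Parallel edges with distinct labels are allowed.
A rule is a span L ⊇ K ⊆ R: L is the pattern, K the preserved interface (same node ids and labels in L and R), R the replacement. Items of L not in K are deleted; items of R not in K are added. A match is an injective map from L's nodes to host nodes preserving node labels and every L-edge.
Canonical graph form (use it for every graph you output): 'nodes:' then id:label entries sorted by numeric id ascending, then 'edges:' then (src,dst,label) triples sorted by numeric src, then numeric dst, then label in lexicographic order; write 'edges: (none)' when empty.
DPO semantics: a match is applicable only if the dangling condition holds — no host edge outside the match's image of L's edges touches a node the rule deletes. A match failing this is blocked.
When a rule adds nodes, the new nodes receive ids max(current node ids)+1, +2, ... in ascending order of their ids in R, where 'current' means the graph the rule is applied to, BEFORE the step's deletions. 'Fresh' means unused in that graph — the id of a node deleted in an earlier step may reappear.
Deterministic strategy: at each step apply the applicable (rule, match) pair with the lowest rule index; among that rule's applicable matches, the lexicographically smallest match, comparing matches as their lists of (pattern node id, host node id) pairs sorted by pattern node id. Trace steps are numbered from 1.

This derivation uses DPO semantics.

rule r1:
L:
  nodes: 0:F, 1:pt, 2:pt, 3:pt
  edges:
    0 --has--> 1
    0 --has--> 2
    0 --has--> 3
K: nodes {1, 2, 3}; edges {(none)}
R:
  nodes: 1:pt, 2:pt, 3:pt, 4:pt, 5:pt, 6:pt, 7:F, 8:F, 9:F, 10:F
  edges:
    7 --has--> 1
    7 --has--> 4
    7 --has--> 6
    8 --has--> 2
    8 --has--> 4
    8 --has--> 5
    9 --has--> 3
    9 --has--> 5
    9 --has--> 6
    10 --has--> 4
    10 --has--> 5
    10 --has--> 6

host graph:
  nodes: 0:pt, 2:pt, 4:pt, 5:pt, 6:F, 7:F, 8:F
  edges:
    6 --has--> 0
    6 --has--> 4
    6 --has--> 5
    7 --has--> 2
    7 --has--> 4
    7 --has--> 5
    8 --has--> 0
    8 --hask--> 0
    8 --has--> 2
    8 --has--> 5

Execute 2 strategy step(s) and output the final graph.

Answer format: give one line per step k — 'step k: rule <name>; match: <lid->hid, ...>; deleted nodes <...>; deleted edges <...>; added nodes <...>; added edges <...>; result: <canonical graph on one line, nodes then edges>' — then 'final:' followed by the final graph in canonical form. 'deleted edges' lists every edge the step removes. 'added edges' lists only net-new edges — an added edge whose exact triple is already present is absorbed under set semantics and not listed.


step 1: rule r1; match: 0->6, 1->0, 2->4, 3->5; deleted nodes 6; deleted edges (6,0,has); (6,4,has); (6,5,has); added nodes 9, 10, 11, 12, 13, 14, 15; added edges (12,0,has); (12,9,has); (12,11,has); (13,4,has); (13,9,has); (13,10,has); (14,5,has); (14,10,has); (14,11,has); (15,9,has); (15,10,has); (15,11,has); result: nodes: 0:pt, 2:pt, 4:pt, 5:pt, 7:F, 8:F, 9:pt, 10:pt, 11:pt, 12:F, 13:F, 14:F, 15:F edges: (7,2,has); (7,4,has); (7,5,has); (8,0,has); (8,0,hask); (8,2,has); (8,5,has); (12,0,has); (12,9,has); (12,11,has); (13,4,has); (13,9,has); (13,10,has); (14,5,has); (14,10,has); (14,11,has); (15,9,has); (15,10,has); (15,11,has)
step 2: rule r1; match: 0->7, 1->2, 2->4, 3->5; deleted nodes 7; deleted edges (7,2,has); (7,4,has); (7,5,has); added nodes 16, 17, 18, 19, 20, 21, 22; added edges (19,2,has); (19,16,has); (19,18,has); (20,4,has); (20,16,has); (20,17,has); (21,5,has); (21,17,has); (21,18,has); (22,16,has); (22,17,has); (22,18,has); result: nodes: 0:pt, 2:pt, 4:pt, 5:pt, 8:F, 9:pt, 10:pt, 11:pt, 12:F, 13:F, 14:F, 15:F, 16:pt, 17:pt, 18:pt, 19:F, 20:F, 21:F, 22:F edges: (8,0,has); (8,0,hask); (8,2,has); (8,5,has); (12,0,has); (12,9,has); (12,11,has); (13,4,has); (13,9,has); (13,10,has); (14,5,has); (14,10,has); (14,11,has); (15,9,has); (15,10,has); (15,11,has); (19,2,has); (19,16,has); (19,18,has); (20,4,has); (20,16,has); (20,17,has); (21,5,has); (21,17,has); (21,18,has); (22,16,has); (22,17,has); (22,18,has)
final:
nodes: 0:pt, 2:pt, 4:pt, 5:pt, 8:F, 9:pt, 10:pt, 11:pt, 12:F, 13:F, 14:F, 15:F, 16:pt, 17:pt, 18:pt, 19:F, 20:F, 21:F, 22:F
edges: (8,0,has); (8,0,hask); (8,2,has); (8,5,has); (12,0,has); (12,9,has); (12,11,has); (13,4,has); (13,9,has); (13,10,has); (14,5,has); (14,10,has); (14,11,has); (15,9,has); (15,10,has); (15,11,has); (19,2,has); (19,16,has); (19,18,has); (20,4,has); (20,16,has); (20,17,has); (21,5,has); (21,17,has); (21,18,has); (22,16,has); (22,17,has); (22,18,has)


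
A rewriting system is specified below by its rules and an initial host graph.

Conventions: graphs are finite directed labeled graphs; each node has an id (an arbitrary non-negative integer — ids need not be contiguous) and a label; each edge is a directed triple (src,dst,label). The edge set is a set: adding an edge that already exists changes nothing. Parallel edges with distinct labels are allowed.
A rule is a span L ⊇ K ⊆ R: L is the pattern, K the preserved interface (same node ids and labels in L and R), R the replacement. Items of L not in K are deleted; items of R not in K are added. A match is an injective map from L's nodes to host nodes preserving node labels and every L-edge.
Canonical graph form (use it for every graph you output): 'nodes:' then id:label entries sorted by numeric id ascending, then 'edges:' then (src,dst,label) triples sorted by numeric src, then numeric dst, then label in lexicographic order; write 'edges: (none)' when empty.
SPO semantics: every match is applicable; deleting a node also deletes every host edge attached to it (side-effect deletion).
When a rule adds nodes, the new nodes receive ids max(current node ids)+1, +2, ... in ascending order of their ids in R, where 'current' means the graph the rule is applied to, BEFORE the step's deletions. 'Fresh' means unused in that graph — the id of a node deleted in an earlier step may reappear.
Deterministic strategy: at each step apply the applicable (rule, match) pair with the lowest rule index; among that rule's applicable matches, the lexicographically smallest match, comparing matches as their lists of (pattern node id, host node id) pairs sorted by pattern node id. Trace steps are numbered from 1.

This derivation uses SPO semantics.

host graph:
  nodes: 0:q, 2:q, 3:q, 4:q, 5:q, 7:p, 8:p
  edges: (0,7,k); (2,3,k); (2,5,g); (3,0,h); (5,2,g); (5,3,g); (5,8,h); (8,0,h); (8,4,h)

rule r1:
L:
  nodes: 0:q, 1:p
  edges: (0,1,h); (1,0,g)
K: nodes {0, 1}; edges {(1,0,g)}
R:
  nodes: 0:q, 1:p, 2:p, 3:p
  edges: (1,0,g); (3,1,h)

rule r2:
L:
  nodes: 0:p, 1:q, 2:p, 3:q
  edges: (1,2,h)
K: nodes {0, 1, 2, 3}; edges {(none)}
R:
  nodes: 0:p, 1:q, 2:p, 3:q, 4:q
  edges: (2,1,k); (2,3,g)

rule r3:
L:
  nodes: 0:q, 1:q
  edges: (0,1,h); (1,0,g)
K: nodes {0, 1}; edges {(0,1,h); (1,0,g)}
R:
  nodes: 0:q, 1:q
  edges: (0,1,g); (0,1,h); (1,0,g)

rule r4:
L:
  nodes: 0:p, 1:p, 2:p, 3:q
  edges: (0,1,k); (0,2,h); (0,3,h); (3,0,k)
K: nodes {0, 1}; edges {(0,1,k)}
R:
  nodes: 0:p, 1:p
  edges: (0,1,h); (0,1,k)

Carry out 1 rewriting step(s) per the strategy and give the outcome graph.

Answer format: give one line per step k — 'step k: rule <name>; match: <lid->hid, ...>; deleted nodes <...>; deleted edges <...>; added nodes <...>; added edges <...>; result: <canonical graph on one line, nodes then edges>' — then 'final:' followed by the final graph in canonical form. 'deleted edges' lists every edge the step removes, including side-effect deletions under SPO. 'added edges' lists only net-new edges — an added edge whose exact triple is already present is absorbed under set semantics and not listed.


step 1: rule r2; match: 0->7, 1->5, 2->8, 3->0; deleted nodes (none); deleted edges (5,8,h); added nodes 9; added edges (8,0,g); (8,5,k); result: nodes: 0:q, 2:q, 3:q, 4:q, 5:q, 7:p, 8:p, 9:q edges: (0,7,k); (2,3,k); (2,5,g); (3,0,h); (5,2,g); (5,3,g); (8,0,g); (8,0,h); (8,4,h); (8,5,k)
final:
nodes: 0:q, 2:q, 3:q, 4:q, 5:q, 7:p, 8:p, 9:q
edges: (0,7,k); (2,3,k); (2,5,g); (3,0,h); (5,2,g); (5,3,g); (8,0,g); (8,0,h); (8,4,h); (8,5,k)


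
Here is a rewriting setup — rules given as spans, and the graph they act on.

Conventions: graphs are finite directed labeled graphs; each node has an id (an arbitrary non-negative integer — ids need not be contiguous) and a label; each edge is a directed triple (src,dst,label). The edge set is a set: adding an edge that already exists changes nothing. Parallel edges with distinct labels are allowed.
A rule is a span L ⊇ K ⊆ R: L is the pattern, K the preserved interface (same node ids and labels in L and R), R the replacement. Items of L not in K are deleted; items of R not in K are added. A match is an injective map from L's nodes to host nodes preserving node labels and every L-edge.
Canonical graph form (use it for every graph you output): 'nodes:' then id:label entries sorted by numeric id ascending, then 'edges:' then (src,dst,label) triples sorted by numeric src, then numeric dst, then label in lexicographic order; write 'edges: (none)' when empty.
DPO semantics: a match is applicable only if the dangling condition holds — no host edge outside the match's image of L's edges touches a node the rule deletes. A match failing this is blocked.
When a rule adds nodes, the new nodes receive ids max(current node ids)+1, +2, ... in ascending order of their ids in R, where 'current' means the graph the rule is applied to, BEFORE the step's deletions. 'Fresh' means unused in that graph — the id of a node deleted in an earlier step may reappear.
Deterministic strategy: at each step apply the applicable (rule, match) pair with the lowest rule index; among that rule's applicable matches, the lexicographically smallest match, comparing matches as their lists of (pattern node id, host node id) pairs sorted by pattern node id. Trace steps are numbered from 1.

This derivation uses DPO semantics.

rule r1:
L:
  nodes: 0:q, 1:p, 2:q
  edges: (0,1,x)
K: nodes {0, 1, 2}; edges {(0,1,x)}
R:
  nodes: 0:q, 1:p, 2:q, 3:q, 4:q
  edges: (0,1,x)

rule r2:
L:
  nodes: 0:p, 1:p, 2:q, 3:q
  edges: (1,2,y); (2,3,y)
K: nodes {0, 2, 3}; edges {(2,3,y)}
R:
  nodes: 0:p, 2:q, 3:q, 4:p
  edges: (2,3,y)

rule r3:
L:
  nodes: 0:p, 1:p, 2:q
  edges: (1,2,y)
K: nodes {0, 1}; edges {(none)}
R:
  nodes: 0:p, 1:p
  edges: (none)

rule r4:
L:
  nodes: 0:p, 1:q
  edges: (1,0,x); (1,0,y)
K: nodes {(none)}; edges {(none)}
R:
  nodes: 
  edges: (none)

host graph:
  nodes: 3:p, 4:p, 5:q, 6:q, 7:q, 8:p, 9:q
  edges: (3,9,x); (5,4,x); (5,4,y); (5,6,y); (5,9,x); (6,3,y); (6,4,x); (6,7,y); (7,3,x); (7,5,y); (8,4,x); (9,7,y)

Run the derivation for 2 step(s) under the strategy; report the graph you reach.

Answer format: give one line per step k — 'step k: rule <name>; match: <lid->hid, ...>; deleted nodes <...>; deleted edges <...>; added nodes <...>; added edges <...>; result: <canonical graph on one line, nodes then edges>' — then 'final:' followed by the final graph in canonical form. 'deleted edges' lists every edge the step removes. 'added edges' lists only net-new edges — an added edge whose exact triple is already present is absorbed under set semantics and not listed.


step 1: rule r1; match: 0->5, 1->4, 2->6; deleted nodes (none); deleted edges (none); added nodes 10, 11; added edges (none); result: nodes: 3:p, 4:p, 5:q, 6:q, 7:q, 8:p, 9:q, 10:q, 11:q edges: (3,9,x); (5,4,x); (5,4,y); (5,6,y); (5,9,x); (6,3,y); (6,4,x); (6,7,y); (7,3,x); (7,5,y); (8,4,x); (9,7,y)
step 2: rule r1; match: 0->5, 1->4, 2->6; deleted nodes (none); deleted edges (none); added nodes 12, 13; added edges (none); result: nodes: 3:p, 4:p, 5:q, 6:q, 7:q, 8:p, 9:q, 10:q, 11:q, 12:q, 13:q edges: (3,9,x); (5,4,x); (5,4,y); (5,6,y); (5,9,x); (6,3,y); (6,4,x); (6,7,y); (7,3,x); (7,5,y); (8,4,x); (9,7,y)
final:
nodes: 3:p, 4:p, 5:q, 6:q, 7:q, 8:p, 9:q, 10:q, 11:q, 12:q, 13:q
edges: (3,9,x); (5,4,x); (5,4,y); (5,6,y); (5,9,x); (6,3,y); (6,4,x); (6,7,y); (7,3,x); (7,5,y); (8,4,x); (9,7,y)


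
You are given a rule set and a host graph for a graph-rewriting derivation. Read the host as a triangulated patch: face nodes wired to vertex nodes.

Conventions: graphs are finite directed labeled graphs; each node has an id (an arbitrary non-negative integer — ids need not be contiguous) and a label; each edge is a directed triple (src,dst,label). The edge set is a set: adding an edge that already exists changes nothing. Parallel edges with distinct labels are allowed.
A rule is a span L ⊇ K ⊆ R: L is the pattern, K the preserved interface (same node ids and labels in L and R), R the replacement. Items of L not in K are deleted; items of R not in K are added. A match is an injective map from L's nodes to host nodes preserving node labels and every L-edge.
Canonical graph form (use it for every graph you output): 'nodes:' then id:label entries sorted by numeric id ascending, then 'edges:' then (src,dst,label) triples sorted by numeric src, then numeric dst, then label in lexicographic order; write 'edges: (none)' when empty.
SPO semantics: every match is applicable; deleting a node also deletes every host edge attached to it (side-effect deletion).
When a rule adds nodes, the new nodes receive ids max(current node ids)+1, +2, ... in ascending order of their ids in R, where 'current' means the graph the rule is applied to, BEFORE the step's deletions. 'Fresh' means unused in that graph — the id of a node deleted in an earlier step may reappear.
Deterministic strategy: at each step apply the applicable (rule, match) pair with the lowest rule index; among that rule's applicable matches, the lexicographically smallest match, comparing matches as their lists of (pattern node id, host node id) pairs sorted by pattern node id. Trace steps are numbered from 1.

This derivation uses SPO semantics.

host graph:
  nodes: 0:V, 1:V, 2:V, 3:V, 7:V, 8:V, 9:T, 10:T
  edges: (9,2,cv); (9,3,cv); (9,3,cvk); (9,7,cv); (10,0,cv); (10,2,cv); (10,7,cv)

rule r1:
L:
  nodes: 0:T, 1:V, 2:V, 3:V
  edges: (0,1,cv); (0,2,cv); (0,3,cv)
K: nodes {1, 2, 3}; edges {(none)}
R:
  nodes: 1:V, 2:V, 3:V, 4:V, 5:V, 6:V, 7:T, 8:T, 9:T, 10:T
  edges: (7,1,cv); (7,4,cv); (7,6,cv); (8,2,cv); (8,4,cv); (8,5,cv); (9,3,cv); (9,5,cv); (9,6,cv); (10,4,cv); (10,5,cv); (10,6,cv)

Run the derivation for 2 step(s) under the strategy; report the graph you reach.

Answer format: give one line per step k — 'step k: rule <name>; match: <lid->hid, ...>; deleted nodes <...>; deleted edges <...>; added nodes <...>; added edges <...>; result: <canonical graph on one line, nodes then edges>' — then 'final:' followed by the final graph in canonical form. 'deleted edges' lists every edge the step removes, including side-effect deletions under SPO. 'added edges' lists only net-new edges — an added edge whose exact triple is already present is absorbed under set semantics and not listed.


step 1: rule r1; match: 0->9, 1->2, 2->3, 3->7; deleted nodes 9; deleted edges (9,2,cv); (9,3,cv); (9,3,cvk); (9,7,cv); added nodes 11, 12, 13, 14, 15, 16, 17; added edges (14,2,cv); (14,11,cv); (14,13,cv); (15,3,cv); (15,11,cv); (15,12,cv); (16,7,cv); (16,12,cv); (16,13,cv); (17,11,cv); (17,12,cv); (17,13,cv); result: nodes: 0:V, 1:V, 2:V, 3:V, 7:V, 8:V, 10:T, 11:V, 12:V, 13:V, 14:T, 15:T, 16:T, 17:T edges: (10,0,cv); (10,2,cv); (10,7,cv); (14,2,cv); (14,11,cv); (14,13,cv); (15,3,cv); (15,11,cv); (15,12,cv); (16,7,cv); (16,12,cv); (16,13,cv); (17,11,cv); (17,12,cv); (17,13,cv)
step 2: rule r1; match: 0->10, 1->0, 2->2, 3->7; deleted nodes 10; deleted edges (10,0,cv); (10,2,cv); (10,7,cv); added nodes 18, 19, 20, 21, 22, 23, 24; added edges (21,0,cv); (21,18,cv); (21,20,cv); (22,2,cv); (22,18,cv); (22,19,cv); (23,7,cv); (23,19,cv); (23,20,cv); (24,18,cv); (24,19,cv); (24,20,cv); result: nodes: 0:V, 1:V, 2:V, 3:V, 7:V, 8:V, 11:V, 12:V, 13:V, 14:T, 15:T, 16:T, 17:T, 18:V, 19:V, 20:V, 21:T, 22:T, 23:T, 24:T edges: (14,2,cv); (14,11,cv); (14,13,cv); (15,3,cv); (15,11,cv); (15,12,cv); (16,7,cv); (16,12,cv); (16,13,cv); (17,11,cv); (17,12,cv); (17,13,cv); (21,0,cv); (21,18,cv); (21,20,cv); (22,2,cv); (22,18,cv); (22,19,cv); (23,7,cv); (23,19,cv); (23,20,cv); (24,18,cv); (24,19,cv); (24,20,cv)
final:
nodes: 0:V, 1:V, 2:V, 3:V, 7:V, 8:V, 11:V, 12:V, 13:V, 14:T, 15:T, 16:T, 17:T, 18:V, 19:V, 20:V, 21:T, 22:T, 23:T, 24:T
edges: (14,2,cv); (14,11,cv); (14,13,cv); (15,3,cv); (15,11,cv); (15,12,cv); (16,7,cv); (16,12,cv); (16,13,cv); (17,11,cv); (17,12,cv); (17,13,cv); (21,0,cv); (21,18,cv); (21,20,cv); (22,2,cv); (22,18,cv); (22,19,cv); (23,7,cv); (23,19,cv); (23,20,cv); (24,18,cv); (24,19,cv); (24,20,cv)


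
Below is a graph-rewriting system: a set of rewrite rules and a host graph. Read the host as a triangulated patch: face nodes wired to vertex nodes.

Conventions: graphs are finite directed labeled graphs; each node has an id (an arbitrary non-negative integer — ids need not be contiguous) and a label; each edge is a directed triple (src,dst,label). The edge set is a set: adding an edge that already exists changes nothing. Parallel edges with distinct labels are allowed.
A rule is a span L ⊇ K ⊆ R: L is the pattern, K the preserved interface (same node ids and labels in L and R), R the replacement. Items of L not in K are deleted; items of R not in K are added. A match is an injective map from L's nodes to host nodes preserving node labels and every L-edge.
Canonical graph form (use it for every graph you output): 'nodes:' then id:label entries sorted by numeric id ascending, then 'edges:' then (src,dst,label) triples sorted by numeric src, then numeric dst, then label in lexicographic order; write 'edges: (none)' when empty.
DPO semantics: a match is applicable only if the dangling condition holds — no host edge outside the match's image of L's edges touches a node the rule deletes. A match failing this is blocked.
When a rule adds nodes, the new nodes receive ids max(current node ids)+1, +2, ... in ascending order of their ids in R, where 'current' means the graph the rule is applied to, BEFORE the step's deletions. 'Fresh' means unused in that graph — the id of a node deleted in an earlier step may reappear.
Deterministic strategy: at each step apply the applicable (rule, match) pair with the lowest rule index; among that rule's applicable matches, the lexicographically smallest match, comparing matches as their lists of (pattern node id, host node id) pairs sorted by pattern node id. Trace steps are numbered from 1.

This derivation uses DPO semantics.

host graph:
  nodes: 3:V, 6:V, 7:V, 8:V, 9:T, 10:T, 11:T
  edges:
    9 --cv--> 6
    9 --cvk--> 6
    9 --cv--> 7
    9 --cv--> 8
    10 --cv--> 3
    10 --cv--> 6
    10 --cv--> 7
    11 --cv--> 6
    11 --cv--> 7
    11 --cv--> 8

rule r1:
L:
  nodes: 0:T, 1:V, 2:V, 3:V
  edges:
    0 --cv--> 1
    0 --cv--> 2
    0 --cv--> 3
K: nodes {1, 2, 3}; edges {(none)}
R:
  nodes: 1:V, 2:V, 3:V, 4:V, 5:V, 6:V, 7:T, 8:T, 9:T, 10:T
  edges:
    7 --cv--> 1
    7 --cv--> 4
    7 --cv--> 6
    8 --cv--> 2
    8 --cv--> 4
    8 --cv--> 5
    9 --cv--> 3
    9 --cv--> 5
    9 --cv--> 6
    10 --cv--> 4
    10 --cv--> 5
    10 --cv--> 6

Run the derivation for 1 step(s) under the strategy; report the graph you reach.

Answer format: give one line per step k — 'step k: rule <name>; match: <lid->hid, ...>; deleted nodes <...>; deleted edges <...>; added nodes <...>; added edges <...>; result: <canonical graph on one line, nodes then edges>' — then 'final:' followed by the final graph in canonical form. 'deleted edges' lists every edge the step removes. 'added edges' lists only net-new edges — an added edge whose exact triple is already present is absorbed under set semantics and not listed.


step 1: rule r1; match: 0->10, 1->3, 2->6, 3->7; deleted nodes 10; deleted edges (10,3,cv); (10,6,cv); (10,7,cv); added nodes 12, 13, 14, 15, 16, 17, 18; added edges (15,3,cv); (15,12,cv); (15,14,cv); (16,6,cv); (16,12,cv); (16,13,cv); (17,7,cv); (17,13,cv); (17,14,cv); (18,12,cv); (18,13,cv); (18,14,cv); result: nodes: 3:V, 6:V, 7:V, 8:V, 9:T, 11:T, 12:V, 13:V, 14:V, 15:T, 16:T, 17:T, 18:T edges: (9,6,cv); (9,6,cvk); (9,7,cv); (9,8,cv); (11,6,cv); (11,7,cv); (11,8,cv); (15,3,cv); (15,12,cv); (15,14,cv); (16,6,cv); (16,12,cv); (16,13,cv); (17,7,cv); (17,13,cv); (17,14,cv); (18,12,cv); (18,13,cv); (18,14,cv)
final:
nodes: 3:V, 6:V, 7:V, 8:V, 9:T, 11:T, 12:V, 13:V, 14:V, 15:T, 16:T, 17:T, 18:T
edges: (9,6,cv); (9,6,cvk); (9,7,cv); (9,8,cv); (11,6,cv); (11,7,cv); (11,8,cv); (15,3,cv); (15,12,cv); (15,14,cv); (16,6,cv); (16,12,cv); (16,13,cv); (17,7,cv); (17,13,cv); (17,14,cv); (18,12,cv); (18,13,cv); (18,14,cv)


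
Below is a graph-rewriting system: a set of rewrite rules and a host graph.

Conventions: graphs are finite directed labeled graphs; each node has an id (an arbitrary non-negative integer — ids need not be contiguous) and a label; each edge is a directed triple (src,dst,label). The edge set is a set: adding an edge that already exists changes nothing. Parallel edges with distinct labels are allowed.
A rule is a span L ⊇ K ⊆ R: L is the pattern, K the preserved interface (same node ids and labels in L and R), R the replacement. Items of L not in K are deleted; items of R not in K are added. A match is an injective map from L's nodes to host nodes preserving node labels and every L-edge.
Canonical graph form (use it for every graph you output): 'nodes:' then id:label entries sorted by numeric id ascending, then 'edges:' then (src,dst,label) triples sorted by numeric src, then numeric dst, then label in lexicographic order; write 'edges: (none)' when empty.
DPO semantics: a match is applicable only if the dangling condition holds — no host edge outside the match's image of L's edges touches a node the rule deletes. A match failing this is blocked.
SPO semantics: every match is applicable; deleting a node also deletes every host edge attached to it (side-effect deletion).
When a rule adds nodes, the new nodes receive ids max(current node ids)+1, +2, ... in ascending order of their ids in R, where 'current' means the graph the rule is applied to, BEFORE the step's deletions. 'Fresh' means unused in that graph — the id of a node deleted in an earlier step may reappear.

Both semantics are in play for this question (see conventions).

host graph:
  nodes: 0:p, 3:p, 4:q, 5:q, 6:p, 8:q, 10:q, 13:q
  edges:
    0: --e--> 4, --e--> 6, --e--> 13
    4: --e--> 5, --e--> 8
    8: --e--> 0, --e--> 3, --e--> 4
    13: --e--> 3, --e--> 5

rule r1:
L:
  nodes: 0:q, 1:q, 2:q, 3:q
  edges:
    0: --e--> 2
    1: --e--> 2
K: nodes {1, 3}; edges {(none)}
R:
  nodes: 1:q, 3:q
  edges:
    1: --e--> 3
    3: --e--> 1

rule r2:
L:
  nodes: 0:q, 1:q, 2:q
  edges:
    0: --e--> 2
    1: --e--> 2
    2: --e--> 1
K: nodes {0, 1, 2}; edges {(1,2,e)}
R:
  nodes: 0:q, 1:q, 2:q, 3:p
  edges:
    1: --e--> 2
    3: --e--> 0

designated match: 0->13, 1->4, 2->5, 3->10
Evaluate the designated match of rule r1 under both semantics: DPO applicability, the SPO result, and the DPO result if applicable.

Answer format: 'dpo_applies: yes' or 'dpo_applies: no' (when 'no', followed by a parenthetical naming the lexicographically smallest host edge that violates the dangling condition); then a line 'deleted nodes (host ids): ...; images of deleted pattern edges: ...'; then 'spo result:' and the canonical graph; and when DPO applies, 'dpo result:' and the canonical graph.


dpo_applies: no
(the rule deletes node 13, which keeps host edge (0,13,e) outside the match image — the dangling condition fails, DPO blocks; SPO proceeds and side-deletes such edges)
deleted nodes (host ids): 5, 13; images of deleted pattern edges: (4,5,e); (13,5,e)
spo result:
nodes: 0:p, 3:p, 4:q, 6:p, 8:q, 10:q
edges: (0,4,e); (0,6,e); (4,8,e); (4,10,e); (8,0,e); (8,3,e); (8,4,e); (10,4,e)


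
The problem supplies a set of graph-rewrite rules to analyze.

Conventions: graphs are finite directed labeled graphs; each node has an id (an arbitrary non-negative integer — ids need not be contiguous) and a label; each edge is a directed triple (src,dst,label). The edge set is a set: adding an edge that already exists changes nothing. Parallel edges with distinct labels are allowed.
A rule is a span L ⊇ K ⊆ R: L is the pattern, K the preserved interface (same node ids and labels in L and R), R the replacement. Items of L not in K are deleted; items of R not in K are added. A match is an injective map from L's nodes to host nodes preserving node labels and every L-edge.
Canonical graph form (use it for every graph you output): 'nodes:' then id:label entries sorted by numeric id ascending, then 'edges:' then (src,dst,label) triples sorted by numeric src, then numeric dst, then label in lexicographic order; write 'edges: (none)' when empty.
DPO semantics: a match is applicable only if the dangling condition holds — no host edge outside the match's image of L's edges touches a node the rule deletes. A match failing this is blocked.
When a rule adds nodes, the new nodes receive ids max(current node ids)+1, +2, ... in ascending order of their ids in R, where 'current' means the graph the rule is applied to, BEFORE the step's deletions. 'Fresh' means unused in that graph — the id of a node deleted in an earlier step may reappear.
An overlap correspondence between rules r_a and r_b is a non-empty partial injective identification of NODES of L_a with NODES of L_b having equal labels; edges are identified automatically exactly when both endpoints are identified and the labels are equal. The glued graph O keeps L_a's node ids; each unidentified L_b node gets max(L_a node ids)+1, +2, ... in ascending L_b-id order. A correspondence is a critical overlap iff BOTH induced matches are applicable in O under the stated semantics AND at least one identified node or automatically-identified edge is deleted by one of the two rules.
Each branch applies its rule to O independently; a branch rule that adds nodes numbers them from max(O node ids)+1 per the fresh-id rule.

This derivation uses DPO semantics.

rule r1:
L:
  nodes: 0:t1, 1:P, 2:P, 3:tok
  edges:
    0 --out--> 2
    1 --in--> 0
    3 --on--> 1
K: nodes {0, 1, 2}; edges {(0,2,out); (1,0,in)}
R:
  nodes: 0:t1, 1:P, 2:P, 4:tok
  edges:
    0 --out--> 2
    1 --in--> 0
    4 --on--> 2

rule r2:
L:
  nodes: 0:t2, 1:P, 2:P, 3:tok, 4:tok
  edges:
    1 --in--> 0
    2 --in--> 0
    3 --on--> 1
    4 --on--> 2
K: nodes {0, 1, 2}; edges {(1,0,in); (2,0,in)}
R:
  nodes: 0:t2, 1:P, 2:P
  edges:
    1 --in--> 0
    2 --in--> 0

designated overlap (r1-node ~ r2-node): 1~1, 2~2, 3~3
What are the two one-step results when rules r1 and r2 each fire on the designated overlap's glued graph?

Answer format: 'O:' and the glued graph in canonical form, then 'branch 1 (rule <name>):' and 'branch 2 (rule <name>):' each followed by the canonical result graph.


O:
nodes: 0:t1, 1:P, 2:P, 3:tok, 4:t2, 5:tok
edges: (0,2,out); (1,0,in); (1,4,in); (2,4,in); (3,1,on); (5,2,on)
branch 1 (rule r1):
nodes: 0:t1, 1:P, 2:P, 4:t2, 5:tok, 6:tok
edges: (0,2,out); (1,0,in); (1,4,in); (2,4,in); (5,2,on); (6,2,on)
branch 2 (rule r2):
nodes: 0:t1, 1:P, 2:P, 4:t2
edges: (0,2,out); (1,0,in); (1,4,in); (2,4,in)


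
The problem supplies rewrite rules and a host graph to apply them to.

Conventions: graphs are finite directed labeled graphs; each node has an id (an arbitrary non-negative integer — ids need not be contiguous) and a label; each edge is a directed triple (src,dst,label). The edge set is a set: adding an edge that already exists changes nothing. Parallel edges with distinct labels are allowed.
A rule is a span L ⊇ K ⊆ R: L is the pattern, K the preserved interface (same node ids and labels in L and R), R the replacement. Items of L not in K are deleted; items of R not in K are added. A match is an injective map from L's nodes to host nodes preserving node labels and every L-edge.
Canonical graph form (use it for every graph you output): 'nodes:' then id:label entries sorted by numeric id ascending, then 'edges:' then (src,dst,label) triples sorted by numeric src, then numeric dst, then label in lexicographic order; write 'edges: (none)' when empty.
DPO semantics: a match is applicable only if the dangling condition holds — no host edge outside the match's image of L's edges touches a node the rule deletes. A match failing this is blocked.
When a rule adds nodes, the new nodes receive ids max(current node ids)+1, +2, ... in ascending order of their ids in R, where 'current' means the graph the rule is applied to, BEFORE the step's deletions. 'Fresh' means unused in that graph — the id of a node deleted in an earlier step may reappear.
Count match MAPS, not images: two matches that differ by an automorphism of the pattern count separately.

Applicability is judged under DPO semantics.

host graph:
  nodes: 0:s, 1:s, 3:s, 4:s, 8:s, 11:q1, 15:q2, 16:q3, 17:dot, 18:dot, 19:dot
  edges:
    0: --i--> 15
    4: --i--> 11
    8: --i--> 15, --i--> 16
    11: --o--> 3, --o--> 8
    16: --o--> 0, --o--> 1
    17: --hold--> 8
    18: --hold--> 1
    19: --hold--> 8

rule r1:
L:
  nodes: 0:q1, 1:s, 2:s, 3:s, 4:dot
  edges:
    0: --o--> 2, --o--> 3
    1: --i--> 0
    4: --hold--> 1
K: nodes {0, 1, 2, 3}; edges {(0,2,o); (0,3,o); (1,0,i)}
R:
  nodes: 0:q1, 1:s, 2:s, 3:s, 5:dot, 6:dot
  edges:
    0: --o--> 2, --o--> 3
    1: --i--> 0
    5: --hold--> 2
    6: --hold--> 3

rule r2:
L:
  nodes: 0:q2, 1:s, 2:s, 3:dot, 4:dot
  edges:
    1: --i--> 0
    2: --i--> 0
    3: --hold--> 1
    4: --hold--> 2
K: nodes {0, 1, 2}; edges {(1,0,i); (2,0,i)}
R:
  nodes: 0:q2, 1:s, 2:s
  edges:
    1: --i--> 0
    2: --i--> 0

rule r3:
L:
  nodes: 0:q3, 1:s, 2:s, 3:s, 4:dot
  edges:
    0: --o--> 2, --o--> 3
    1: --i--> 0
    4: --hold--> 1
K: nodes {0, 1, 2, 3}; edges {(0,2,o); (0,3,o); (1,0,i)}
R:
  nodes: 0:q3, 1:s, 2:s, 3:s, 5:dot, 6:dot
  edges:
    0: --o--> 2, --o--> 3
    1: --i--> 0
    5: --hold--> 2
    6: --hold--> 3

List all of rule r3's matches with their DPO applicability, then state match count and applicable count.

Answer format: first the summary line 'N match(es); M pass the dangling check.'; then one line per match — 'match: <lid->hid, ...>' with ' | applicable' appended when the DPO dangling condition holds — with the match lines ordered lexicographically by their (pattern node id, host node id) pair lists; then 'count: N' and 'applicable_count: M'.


4 match(es); 4 pass the dangling check.
match: 0->16, 1->8, 2->0, 3->1, 4->17 | applicable
match: 0->16, 1->8, 2->0, 3->1, 4->19 | applicable
match: 0->16, 1->8, 2->1, 3->0, 4->17 | applicable
match: 0->16, 1->8, 2->1, 3->0, 4->19 | applicable
count: 4
applicable_count: 4


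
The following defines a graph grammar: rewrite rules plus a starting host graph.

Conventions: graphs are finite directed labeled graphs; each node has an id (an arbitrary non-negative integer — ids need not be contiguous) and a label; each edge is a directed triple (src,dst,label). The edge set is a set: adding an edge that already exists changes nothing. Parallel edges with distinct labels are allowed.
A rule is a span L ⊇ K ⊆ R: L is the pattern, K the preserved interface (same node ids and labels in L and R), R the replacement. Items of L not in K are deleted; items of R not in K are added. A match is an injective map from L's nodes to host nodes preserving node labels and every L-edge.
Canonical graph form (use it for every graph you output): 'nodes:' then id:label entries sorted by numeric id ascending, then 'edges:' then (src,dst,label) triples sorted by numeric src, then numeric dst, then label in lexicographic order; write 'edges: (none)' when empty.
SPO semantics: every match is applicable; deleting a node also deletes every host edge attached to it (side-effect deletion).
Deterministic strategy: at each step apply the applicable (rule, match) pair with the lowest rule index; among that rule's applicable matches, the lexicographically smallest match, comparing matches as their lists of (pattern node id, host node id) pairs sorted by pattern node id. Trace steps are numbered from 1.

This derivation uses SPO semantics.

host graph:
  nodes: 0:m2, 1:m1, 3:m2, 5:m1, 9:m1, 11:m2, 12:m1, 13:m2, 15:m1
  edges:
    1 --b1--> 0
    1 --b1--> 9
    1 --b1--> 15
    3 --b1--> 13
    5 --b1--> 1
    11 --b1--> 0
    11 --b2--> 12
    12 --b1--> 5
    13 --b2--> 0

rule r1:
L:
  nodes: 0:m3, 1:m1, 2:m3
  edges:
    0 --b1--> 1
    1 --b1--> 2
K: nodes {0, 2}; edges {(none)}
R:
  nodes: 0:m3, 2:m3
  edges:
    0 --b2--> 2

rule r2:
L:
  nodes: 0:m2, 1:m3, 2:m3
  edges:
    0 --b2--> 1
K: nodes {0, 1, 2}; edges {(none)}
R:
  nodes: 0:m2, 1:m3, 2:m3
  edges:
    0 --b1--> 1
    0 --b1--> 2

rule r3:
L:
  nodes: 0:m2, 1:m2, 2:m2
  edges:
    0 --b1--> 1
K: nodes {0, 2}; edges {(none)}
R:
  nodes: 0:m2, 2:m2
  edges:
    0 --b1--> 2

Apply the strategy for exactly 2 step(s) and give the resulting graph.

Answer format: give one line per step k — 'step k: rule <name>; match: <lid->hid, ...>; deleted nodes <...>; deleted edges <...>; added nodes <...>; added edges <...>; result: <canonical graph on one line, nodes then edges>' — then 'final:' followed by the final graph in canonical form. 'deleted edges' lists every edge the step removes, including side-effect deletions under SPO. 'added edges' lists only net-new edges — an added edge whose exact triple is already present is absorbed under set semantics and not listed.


step 1: rule r3; match: 0->3, 1->13, 2->0; deleted nodes 13; deleted edges (3,13,b1); (13,0,b2); added nodes (none); added edges (3,0,b1); result: nodes: 0:m2, 1:m1, 3:m2, 5:m1, 9:m1, 11:m2, 12:m1, 15:m1 edges: (1,0,b1); (1,9,b1); (1,15,b1); (3,0,b1); (5,1,b1); (11,0,b1); (11,12,b2); (12,5,b1)
step 2: rule r3; match: 0->3, 1->0, 2->11; deleted nodes 0; deleted edges (1,0,b1); (3,0,b1); (11,0,b1); added nodes (none); added edges (3,11,b1); result: nodes: 1:m1, 3:m2, 5:m1, 9:m1, 11:m2, 12:m1, 15:m1 edges: (1,9,b1); (1,15,b1); (3,11,b1); (5,1,b1); (11,12,b2); (12,5,b1)
final:
nodes: 1:m1, 3:m2, 5:m1, 9:m1, 11:m2, 12:m1, 15:m1
edges: (1,9,b1); (1,15,b1); (3,11,b1); (5,1,b1); (11,12,b2); (12,5,b1)
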